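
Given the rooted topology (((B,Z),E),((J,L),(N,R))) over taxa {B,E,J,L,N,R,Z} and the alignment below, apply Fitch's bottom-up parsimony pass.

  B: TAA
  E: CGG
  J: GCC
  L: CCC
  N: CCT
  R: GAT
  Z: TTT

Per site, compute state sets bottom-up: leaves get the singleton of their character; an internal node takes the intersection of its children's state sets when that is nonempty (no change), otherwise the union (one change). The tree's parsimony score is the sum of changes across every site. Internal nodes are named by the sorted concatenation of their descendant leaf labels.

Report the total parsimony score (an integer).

10

[col 0] BZ: children B:{T}, Z:{T} ∩→ {T}; cost 0
[col 0] BEZ: children BZ:{T}, E:{C} ∪→ {C,T}; cost 1
[col 0] JL: children J:{G}, L:{C} ∪→ {C,G}; cost 1
[col 0] NR: children N:{C}, R:{G} ∪→ {C,G}; cost 1
[col 0] JLNR: children JL:{C,G}, NR:{C,G} ∩→ {C,G}; cost 0
[col 0] BEJLNRZ: children BEZ:{C,T}, JLNR:{C,G} ∩→ {C}; cost 0
[col 1] BZ: children B:{A}, Z:{T} ∪→ {A,T}; cost 1
[col 1] BEZ: children BZ:{A,T}, E:{G} ∪→ {A,G,T}; cost 1
[col 1] JL: children J:{C}, L:{C} ∩→ {C}; cost 0
[col 1] NR: children N:{C}, R:{A} ∪→ {A,C}; cost 1
[col 1] JLNR: children JL:{C}, NR:{A,C} ∩→ {C}; cost 0
[col 1] BEJLNRZ: children BEZ:{A,G,T}, JLNR:{C} ∪→ {A,C,G,T}; cost 1
[col 2] BZ: children B:{A}, Z:{T} ∪→ {A,T}; cost 1
[col 2] BEZ: children BZ:{A,T}, E:{G} ∪→ {A,G,T}; cost 1
[col 2] JL: children J:{C}, L:{C} ∩→ {C}; cost 0
[col 2] NR: children N:{T}, R:{T} ∩→ {T}; cost 0
[col 2] JLNR: children JL:{C}, NR:{T} ∪→ {C,T}; cost 1
[col 2] BEJLNRZ: children BEZ:{A,G,T}, JLNR:{C,T} ∩→ {T}; cost 0
per-site changes: [3, 4, 3]; total = 10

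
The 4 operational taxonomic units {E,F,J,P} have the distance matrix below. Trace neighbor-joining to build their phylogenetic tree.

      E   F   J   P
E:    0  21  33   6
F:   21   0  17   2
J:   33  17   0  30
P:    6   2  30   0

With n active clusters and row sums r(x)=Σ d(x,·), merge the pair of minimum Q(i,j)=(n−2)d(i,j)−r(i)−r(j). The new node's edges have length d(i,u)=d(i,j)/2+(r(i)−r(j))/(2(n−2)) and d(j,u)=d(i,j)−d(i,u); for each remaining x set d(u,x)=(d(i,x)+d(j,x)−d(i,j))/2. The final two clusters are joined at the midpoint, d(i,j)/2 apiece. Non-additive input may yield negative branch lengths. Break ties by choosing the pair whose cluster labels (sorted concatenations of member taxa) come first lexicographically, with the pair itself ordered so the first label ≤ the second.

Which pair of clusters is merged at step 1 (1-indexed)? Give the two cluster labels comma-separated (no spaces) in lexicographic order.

E,P

iteration 1: select E,P (d=6, Q=-86); attach at lengths (17/2, -5/2); label the merged cluster EP
  updated: d(EP,F)=17/2, d(EP,J)=57/2
iteration 2: select EP,F (d=17/2, Q=-54); attach at lengths (10, -3/2); label the merged cluster EFP
  updated: d(EFP,J)=37/2
iteration 3: select EFP,J (d=37/2); attach at lengths (37/4, 37/4); label the merged cluster EFJP
final tree: (((E:17/2,P:-5/2):10,F:-3/2):37/4,J:37/4)
total length: 33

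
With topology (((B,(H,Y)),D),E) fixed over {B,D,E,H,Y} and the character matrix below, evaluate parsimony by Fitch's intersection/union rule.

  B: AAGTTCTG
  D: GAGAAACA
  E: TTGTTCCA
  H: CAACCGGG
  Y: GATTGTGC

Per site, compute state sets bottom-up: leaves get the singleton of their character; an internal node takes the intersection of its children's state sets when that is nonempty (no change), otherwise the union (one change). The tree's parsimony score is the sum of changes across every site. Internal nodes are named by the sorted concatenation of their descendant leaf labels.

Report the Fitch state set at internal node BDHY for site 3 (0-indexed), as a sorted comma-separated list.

HY@0: {C} ∪ {G} = {C,G} (union, +1)
BHY@0: {A} ∪ {C,G} = {A,C,G} (union, +1)
BDHY@0: {A,C,G} ∩ {G} = {G} (intersection, +0)
BDEHY@0: {G} ∪ {T} = {G,T} (union, +1)
HY@1: {A} ∩ {A} = {A} (intersection, +0)
BHY@1: {A} ∩ {A} = {A} (intersection, +0)
BDHY@1: {A} ∩ {A} = {A} (intersection, +0)
BDEHY@1: {A} ∪ {T} = {A,T} (union, +1)
HY@2: {A} ∪ {T} = {A,T} (union, +1)
BHY@2: {G} ∪ {A,T} = {A,G,T} (union, +1)
BDHY@2: {A,G,T} ∩ {G} = {G} (intersection, +0)
BDEHY@2: {G} ∩ {G} = {G} (intersection, +0)
HY@3: {C} ∪ {T} = {C,T} (union, +1)
BHY@3: {T} ∩ {C,T} = {T} (intersection, +0)
BDHY@3: {T} ∪ {A} = {A,T} (union, +1)
BDEHY@3: {A,T} ∩ {T} = {T} (intersection, +0)
HY@4: {C} ∪ {G} = {C,G} (union, +1)
BHY@4: {T} ∪ {C,G} = {C,G,T} (union, +1)
BDHY@4: {C,G,T} ∪ {A} = {A,C,G,T} (union, +1)
BDEHY@4: {A,C,G,T} ∩ {T} = {T} (intersection, +0)
HY@5: {G} ∪ {T} = {G,T} (union, +1)
BHY@5: {C} ∪ {G,T} = {C,G,T} (union, +1)
BDHY@5: {C,G,T} ∪ {A} = {A,C,G,T} (union, +1)
BDEHY@5: {A,C,G,T} ∩ {C} = {C} (intersection, +0)
HY@6: {G} ∩ {G} = {G} (intersection, +0)
BHY@6: {T} ∪ {G} = {G,T} (union, +1)
BDHY@6: {G,T} ∪ {C} = {C,G,T} (union, +1)
BDEHY@6: {C,G,T} ∩ {C} = {C} (intersection, +0)
HY@7: {G} ∪ {C} = {C,G} (union, +1)
BHY@7: {G} ∩ {C,G} = {G} (intersection, +0)
BDHY@7: {G} ∪ {A} = {A,G} (union, +1)
BDEHY@7: {A,G} ∩ {A} = {A} (intersection, +0)
per-site changes: [3, 1, 2, 2, 3, 3, 2, 2]; total = 18

A,T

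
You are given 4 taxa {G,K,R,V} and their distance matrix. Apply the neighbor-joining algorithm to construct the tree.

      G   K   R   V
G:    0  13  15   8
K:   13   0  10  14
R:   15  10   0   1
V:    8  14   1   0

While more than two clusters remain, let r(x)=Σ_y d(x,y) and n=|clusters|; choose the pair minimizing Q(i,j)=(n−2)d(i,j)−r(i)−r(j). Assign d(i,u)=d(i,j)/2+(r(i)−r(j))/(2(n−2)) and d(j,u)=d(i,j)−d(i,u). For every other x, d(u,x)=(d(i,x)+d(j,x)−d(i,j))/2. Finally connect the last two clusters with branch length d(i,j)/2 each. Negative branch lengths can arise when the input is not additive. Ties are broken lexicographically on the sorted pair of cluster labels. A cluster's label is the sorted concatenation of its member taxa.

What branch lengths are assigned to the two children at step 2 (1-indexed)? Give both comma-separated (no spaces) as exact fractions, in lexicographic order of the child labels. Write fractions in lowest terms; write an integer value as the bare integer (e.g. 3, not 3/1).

19/4,5/4

iteration 1: select G,K (d=13, Q=-47); attach at lengths (25/4, 27/4); label the merged cluster GK
  updated: d(GK,R)=6, d(GK,V)=9/2
iteration 2: select GK,R (d=6, Q=-23/2); attach at lengths (19/4, 5/4); label the merged cluster GKR
  updated: d(GKR,V)=-1/4
iteration 3: select GKR,V (d=-1/4); attach at lengths (-1/8, -1/8); label the merged cluster GKRV
final tree: (((G:25/4,K:27/4):19/4,R:5/4):-1/8,V:-1/8)
total length: 75/4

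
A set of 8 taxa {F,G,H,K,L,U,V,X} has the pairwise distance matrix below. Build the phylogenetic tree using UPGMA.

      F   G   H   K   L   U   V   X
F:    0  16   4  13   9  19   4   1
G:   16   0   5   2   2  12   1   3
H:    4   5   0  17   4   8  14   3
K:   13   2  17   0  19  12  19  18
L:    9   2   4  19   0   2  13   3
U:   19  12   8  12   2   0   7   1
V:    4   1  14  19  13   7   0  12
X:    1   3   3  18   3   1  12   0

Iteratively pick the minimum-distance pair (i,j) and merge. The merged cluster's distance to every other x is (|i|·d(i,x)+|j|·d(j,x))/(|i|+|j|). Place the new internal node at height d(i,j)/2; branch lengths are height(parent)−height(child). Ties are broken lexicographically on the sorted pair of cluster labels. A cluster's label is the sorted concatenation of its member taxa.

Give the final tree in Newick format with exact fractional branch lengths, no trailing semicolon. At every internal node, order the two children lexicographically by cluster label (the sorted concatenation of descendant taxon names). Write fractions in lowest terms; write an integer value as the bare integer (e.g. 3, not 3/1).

(((((F:1/2,X:1/2):5/4,H:7/4):23/12,(L:1,U:1):8/3):11/15,(G:1/2,V:1/2):39/10):96/35,K:50/7)

step 1: merge (F,X) at d=1; branch lengths F→1/2, X→1/2; new cluster FX
  updated: d(FX,G)=19/2, d(FX,H)=7/2, d(FX,K)=31/2, d(FX,L)=6, d(FX,U)=10, d(FX,V)=8
step 2: merge (G,V) at d=1; branch lengths G→1/2, V→1/2; new cluster GV
  updated: d(FX,GV)=35/4, d(GV,H)=19/2, d(GV,K)=21/2, d(GV,L)=15/2, d(GV,U)=19/2
step 3: merge (L,U) at d=2; branch lengths L→1, U→1; new cluster LU
  updated: d(FX,LU)=8, d(GV,LU)=17/2, d(H,LU)=6, d(K,LU)=31/2
step 4: merge (FX,H) at d=7/2; branch lengths FX→5/4, H→7/4; new cluster FHX
  updated: d(FHX,GV)=9, d(FHX,K)=16, d(FHX,LU)=22/3
step 5: merge (FHX,LU) at d=22/3; branch lengths FHX→23/12, LU→8/3; new cluster FHLUX
  updated: d(FHLUX,GV)=44/5, d(FHLUX,K)=79/5
step 6: merge (FHLUX,GV) at d=44/5; branch lengths FHLUX→11/15, GV→39/10; new cluster FGHLUVX
  updated: d(FGHLUVX,K)=100/7
step 7: merge (FGHLUVX,K) at d=100/7; branch lengths FGHLUVX→96/35, K→50/7; new cluster FGHKLUVX
final tree: (((((F:1/2,X:1/2):5/4,H:7/4):23/12,(L:1,U:1):8/3):11/15,(G:1/2,V:1/2):39/10):96/35,K:50/7)
total length: 10963/420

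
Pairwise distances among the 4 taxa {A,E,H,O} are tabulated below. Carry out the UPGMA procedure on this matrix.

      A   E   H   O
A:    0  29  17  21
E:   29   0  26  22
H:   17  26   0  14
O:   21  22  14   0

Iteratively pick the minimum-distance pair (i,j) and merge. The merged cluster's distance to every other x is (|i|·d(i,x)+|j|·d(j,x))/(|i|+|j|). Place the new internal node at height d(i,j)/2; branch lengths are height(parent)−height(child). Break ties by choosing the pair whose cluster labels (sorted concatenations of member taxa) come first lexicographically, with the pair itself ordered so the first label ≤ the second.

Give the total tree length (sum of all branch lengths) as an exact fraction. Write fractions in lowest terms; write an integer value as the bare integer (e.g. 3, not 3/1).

253/6

step 1: merge (H,O) at d=14; branch lengths H→7, O→7; new cluster HO
  updated: d(A,HO)=19, d(E,HO)=24
step 2: merge (A,HO) at d=19; branch lengths A→19/2, HO→5/2; new cluster AHO
  updated: d(AHO,E)=77/3
step 3: merge (AHO,E) at d=77/3; branch lengths AHO→10/3, E→77/6; new cluster AEHO
final tree: ((A:19/2,(H:7,O:7):5/2):10/3,E:77/6)
total length: 253/6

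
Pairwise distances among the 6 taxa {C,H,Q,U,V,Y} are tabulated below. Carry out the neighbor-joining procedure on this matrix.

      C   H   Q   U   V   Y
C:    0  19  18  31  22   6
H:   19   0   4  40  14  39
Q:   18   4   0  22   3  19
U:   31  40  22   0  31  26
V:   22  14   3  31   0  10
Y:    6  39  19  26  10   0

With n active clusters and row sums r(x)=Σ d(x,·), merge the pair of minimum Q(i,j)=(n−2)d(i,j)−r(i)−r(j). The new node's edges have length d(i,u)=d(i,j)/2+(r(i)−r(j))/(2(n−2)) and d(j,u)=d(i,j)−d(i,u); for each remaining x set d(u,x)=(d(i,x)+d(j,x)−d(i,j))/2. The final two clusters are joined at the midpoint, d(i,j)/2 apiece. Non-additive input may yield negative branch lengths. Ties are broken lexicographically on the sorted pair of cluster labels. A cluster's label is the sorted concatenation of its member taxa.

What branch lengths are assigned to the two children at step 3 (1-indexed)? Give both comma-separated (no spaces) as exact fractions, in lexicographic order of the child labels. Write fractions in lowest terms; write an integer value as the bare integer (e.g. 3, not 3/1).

1. join C+Y (d=6, Q=-172) ⇒ CY; edges |C|=5/2, |Y|=7/2
  updated: d(CY,H)=26, d(CY,Q)=31/2, d(CY,U)=51/2, d(CY,V)=13
2. join CY+U (d=51/2, Q=-122) ⇒ CUY; edges |CY|=19/3, |U|=115/6
  updated: d(CUY,H)=81/4, d(CUY,Q)=6, d(CUY,V)=37/4
3. join CUY+V (d=37/4, Q=-173/4) ⇒ CUVY; edges |CUY|=111/16, |V|=37/16
  updated: d(CUVY,H)=25/2, d(CUVY,Q)=-1/8
4. join CUVY+H (d=25/2, Q=-131/8) ⇒ CHUVY; edges |CUVY|=67/16, |H|=133/16
  updated: d(CHUVY,Q)=-69/16
5. join CHUVY+Q (d=-69/16) ⇒ CHQUVY; edges |CHUVY|=-69/32, |Q|=-69/32
final tree: (((((C:5/2,Y:7/2):19/3,U:115/6):111/16,V:37/16):67/16,H:133/16):-69/32,Q:-69/32)
total length: 783/16

111/16,37/16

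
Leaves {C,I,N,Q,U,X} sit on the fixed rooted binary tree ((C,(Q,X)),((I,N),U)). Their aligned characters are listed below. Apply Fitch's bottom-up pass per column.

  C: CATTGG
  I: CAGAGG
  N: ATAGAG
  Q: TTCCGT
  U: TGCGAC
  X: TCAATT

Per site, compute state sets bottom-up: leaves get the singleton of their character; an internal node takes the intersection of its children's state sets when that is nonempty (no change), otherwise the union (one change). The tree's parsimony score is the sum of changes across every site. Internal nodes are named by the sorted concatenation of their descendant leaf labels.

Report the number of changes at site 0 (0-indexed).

3

QX@0: {T} ∩ {T} = {T} (intersection, +0)
CQX@0: {C} ∪ {T} = {C,T} (union, +1)
IN@0: {C} ∪ {A} = {A,C} (union, +1)
INU@0: {A,C} ∪ {T} = {A,C,T} (union, +1)
CINQUX@0: {C,T} ∩ {A,C,T} = {C,T} (intersection, +0)
QX@1: {T} ∪ {C} = {C,T} (union, +1)
CQX@1: {A} ∪ {C,T} = {A,C,T} (union, +1)
IN@1: {A} ∪ {T} = {A,T} (union, +1)
INU@1: {A,T} ∪ {G} = {A,G,T} (union, +1)
CINQUX@1: {A,C,T} ∩ {A,G,T} = {A,T} (intersection, +0)
QX@2: {C} ∪ {A} = {A,C} (union, +1)
CQX@2: {T} ∪ {A,C} = {A,C,T} (union, +1)
IN@2: {G} ∪ {A} = {A,G} (union, +1)
INU@2: {A,G} ∪ {C} = {A,C,G} (union, +1)
CINQUX@2: {A,C,T} ∩ {A,C,G} = {A,C} (intersection, +0)
QX@3: {C} ∪ {A} = {A,C} (union, +1)
CQX@3: {T} ∪ {A,C} = {A,C,T} (union, +1)
IN@3: {A} ∪ {G} = {A,G} (union, +1)
INU@3: {A,G} ∩ {G} = {G} (intersection, +0)
CINQUX@3: {A,C,T} ∪ {G} = {A,C,G,T} (union, +1)
QX@4: {G} ∪ {T} = {G,T} (union, +1)
CQX@4: {G} ∩ {G,T} = {G} (intersection, +0)
IN@4: {G} ∪ {A} = {A,G} (union, +1)
INU@4: {A,G} ∩ {A} = {A} (intersection, +0)
CINQUX@4: {G} ∪ {A} = {A,G} (union, +1)
QX@5: {T} ∩ {T} = {T} (intersection, +0)
CQX@5: {G} ∪ {T} = {G,T} (union, +1)
IN@5: {G} ∩ {G} = {G} (intersection, +0)
INU@5: {G} ∪ {C} = {C,G} (union, +1)
CINQUX@5: {G,T} ∩ {C,G} = {G} (intersection, +0)
per-site changes: [3, 4, 4, 4, 3, 2]; total = 20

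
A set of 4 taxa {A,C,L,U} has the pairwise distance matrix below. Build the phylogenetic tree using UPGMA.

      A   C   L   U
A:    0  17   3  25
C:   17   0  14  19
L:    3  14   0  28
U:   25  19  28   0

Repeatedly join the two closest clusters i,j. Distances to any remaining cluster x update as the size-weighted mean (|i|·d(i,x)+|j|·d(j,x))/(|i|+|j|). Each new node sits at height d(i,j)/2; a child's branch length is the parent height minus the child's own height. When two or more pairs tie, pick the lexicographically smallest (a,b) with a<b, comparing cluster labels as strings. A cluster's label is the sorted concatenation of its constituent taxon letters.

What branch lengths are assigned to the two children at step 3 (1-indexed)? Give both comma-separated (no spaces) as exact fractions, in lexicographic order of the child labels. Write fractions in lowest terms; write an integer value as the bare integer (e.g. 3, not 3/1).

17/4,12

iteration 1: select A,L (d=3); attach at lengths (3/2, 3/2); label the merged cluster AL
  updated: d(AL,C)=31/2, d(AL,U)=53/2
iteration 2: select AL,C (d=31/2); attach at lengths (25/4, 31/4); label the merged cluster ACL
  updated: d(ACL,U)=24
iteration 3: select ACL,U (d=24); attach at lengths (17/4, 12); label the merged cluster ACLU
final tree: (((A:3/2,L:3/2):25/4,C:31/4):17/4,U:12)
total length: 133/4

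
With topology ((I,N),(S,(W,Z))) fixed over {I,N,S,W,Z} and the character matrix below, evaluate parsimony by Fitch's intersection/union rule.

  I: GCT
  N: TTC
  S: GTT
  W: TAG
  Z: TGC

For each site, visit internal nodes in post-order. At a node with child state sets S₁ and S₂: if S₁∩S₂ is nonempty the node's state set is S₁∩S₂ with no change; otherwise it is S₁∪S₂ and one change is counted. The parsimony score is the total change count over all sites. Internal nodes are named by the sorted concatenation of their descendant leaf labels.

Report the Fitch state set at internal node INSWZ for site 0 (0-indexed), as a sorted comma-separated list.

IN@0: {G} ∪ {T} = {G,T} (union, +1)
WZ@0: {T} ∩ {T} = {T} (intersection, +0)
SWZ@0: {G} ∪ {T} = {G,T} (union, +1)
INSWZ@0: {G,T} ∩ {G,T} = {G,T} (intersection, +0)
IN@1: {C} ∪ {T} = {C,T} (union, +1)
WZ@1: {A} ∪ {G} = {A,G} (union, +1)
SWZ@1: {T} ∪ {A,G} = {A,G,T} (union, +1)
INSWZ@1: {C,T} ∩ {A,G,T} = {T} (intersection, +0)
IN@2: {T} ∪ {C} = {C,T} (union, +1)
WZ@2: {G} ∪ {C} = {C,G} (union, +1)
SWZ@2: {T} ∪ {C,G} = {C,G,T} (union, +1)
INSWZ@2: {C,T} ∩ {C,G,T} = {C,T} (intersection, +0)
per-site changes: [2, 3, 3]; total = 8

G,T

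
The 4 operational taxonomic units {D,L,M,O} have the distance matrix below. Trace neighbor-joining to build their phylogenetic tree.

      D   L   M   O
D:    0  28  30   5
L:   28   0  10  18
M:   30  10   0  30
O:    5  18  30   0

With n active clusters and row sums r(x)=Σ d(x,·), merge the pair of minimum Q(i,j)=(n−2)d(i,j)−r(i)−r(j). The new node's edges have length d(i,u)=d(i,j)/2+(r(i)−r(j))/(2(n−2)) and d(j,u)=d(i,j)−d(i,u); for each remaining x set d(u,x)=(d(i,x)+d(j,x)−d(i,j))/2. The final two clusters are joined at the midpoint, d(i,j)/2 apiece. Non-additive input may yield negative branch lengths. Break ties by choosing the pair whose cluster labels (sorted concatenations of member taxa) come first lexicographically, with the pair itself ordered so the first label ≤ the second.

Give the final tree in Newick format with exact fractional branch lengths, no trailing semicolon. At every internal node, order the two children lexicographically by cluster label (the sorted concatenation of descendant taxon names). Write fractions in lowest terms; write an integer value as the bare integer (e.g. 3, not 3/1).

1. join D+O (d=5, Q=-106) ⇒ DO; edges |D|=5, |O|=0
  updated: d(DO,L)=41/2, d(DO,M)=55/2
2. join DO+L (d=41/2, Q=-58) ⇒ DLO; edges |DO|=19, |L|=3/2
  updated: d(DLO,M)=17/2
3. join DLO+M (d=17/2) ⇒ DLMO; edges |DLO|=17/4, |M|=17/4
final tree: (((D:5,O:0):19,L:3/2):17/4,M:17/4)
total length: 34

(((D:5,O:0):19,L:3/2):17/4,M:17/4)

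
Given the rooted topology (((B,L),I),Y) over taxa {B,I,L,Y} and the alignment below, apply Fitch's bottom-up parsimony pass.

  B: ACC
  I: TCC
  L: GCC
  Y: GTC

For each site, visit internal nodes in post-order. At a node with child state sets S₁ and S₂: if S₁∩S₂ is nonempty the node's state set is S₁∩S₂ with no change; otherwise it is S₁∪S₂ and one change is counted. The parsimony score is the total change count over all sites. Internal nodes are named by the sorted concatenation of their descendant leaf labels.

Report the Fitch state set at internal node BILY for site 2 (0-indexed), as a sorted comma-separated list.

[col 0] BL: children B:{A}, L:{G} ∪→ {A,G}; cost 1
[col 0] BIL: children BL:{A,G}, I:{T} ∪→ {A,G,T}; cost 1
[col 0] BILY: children BIL:{A,G,T}, Y:{G} ∩→ {G}; cost 0
[col 1] BL: children B:{C}, L:{C} ∩→ {C}; cost 0
[col 1] BIL: children BL:{C}, I:{C} ∩→ {C}; cost 0
[col 1] BILY: children BIL:{C}, Y:{T} ∪→ {C,T}; cost 1
[col 2] BL: children B:{C}, L:{C} ∩→ {C}; cost 0
[col 2] BIL: children BL:{C}, I:{C} ∩→ {C}; cost 0
[col 2] BILY: children BIL:{C}, Y:{C} ∩→ {C}; cost 0
per-site changes: [2, 1, 0]; total = 3

C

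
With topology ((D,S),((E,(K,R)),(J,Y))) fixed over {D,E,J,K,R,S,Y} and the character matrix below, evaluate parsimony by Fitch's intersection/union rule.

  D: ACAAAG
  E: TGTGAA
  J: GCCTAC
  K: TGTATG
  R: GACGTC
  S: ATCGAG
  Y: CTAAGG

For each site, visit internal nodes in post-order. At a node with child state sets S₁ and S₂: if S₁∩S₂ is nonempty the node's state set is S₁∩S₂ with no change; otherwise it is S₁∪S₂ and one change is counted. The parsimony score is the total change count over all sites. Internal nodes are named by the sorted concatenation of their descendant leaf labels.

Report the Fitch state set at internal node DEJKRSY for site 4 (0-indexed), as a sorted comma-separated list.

site 0, node DS: D={A} ∩ S={A} → {A} (+0)
site 0, node KR: K={T} ∪ R={G} → {G,T} (+1)
site 0, node EKR: E={T} ∩ KR={G,T} → {T} (+0)
site 0, node JY: J={G} ∪ Y={C} → {C,G} (+1)
site 0, node EJKRY: EKR={T} ∪ JY={C,G} → {C,G,T} (+1)
site 0, node DEJKRSY: DS={A} ∪ EJKRY={C,G,T} → {A,C,G,T} (+1)
site 1, node DS: D={C} ∪ S={T} → {C,T} (+1)
site 1, node KR: K={G} ∪ R={A} → {A,G} (+1)
site 1, node EKR: E={G} ∩ KR={A,G} → {G} (+0)
site 1, node JY: J={C} ∪ Y={T} → {C,T} (+1)
site 1, node EJKRY: EKR={G} ∪ JY={C,T} → {C,G,T} (+1)
site 1, node DEJKRSY: DS={C,T} ∩ EJKRY={C,G,T} → {C,T} (+0)
site 2, node DS: D={A} ∪ S={C} → {A,C} (+1)
site 2, node KR: K={T} ∪ R={C} → {C,T} (+1)
site 2, node EKR: E={T} ∩ KR={C,T} → {T} (+0)
site 2, node JY: J={C} ∪ Y={A} → {A,C} (+1)
site 2, node EJKRY: EKR={T} ∪ JY={A,C} → {A,C,T} (+1)
site 2, node DEJKRSY: DS={A,C} ∩ EJKRY={A,C,T} → {A,C} (+0)
site 3, node DS: D={A} ∪ S={G} → {A,G} (+1)
site 3, node KR: K={A} ∪ R={G} → {A,G} (+1)
site 3, node EKR: E={G} ∩ KR={A,G} → {G} (+0)
site 3, node JY: J={T} ∪ Y={A} → {A,T} (+1)
site 3, node EJKRY: EKR={G} ∪ JY={A,T} → {A,G,T} (+1)
site 3, node DEJKRSY: DS={A,G} ∩ EJKRY={A,G,T} → {A,G} (+0)
site 4, node DS: D={A} ∩ S={A} → {A} (+0)
site 4, node KR: K={T} ∩ R={T} → {T} (+0)
site 4, node EKR: E={A} ∪ KR={T} → {A,T} (+1)
site 4, node JY: J={A} ∪ Y={G} → {A,G} (+1)
site 4, node EJKRY: EKR={A,T} ∩ JY={A,G} → {A} (+0)
site 4, node DEJKRSY: DS={A} ∩ EJKRY={A} → {A} (+0)
site 5, node DS: D={G} ∩ S={G} → {G} (+0)
site 5, node KR: K={G} ∪ R={C} → {C,G} (+1)
site 5, node EKR: E={A} ∪ KR={C,G} → {A,C,G} (+1)
site 5, node JY: J={C} ∪ Y={G} → {C,G} (+1)
site 5, node EJKRY: EKR={A,C,G} ∩ JY={C,G} → {C,G} (+0)
site 5, node DEJKRSY: DS={G} ∩ EJKRY={C,G} → {G} (+0)
per-site changes: [4, 4, 4, 4, 2, 3]; total = 21

A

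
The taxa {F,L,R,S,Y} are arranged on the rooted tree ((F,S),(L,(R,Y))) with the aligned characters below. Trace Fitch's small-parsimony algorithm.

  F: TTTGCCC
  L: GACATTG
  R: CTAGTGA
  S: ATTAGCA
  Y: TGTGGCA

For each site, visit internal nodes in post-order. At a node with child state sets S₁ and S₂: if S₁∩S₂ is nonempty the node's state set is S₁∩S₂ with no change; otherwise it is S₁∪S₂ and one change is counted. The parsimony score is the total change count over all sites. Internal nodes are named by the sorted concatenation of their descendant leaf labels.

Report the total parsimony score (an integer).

16

site 0, node FS: F={T} ∪ S={A} → {A,T} (+1)
site 0, node RY: R={C} ∪ Y={T} → {C,T} (+1)
site 0, node LRY: L={G} ∪ RY={C,T} → {C,G,T} (+1)
site 0, node FLRSY: FS={A,T} ∩ LRY={C,G,T} → {T} (+0)
site 1, node FS: F={T} ∩ S={T} → {T} (+0)
site 1, node RY: R={T} ∪ Y={G} → {G,T} (+1)
site 1, node LRY: L={A} ∪ RY={G,T} → {A,G,T} (+1)
site 1, node FLRSY: FS={T} ∩ LRY={A,G,T} → {T} (+0)
site 2, node FS: F={T} ∩ S={T} → {T} (+0)
site 2, node RY: R={A} ∪ Y={T} → {A,T} (+1)
site 2, node LRY: L={C} ∪ RY={A,T} → {A,C,T} (+1)
site 2, node FLRSY: FS={T} ∩ LRY={A,C,T} → {T} (+0)
site 3, node FS: F={G} ∪ S={A} → {A,G} (+1)
site 3, node RY: R={G} ∩ Y={G} → {G} (+0)
site 3, node LRY: L={A} ∪ RY={G} → {A,G} (+1)
site 3, node FLRSY: FS={A,G} ∩ LRY={A,G} → {A,G} (+0)
site 4, node FS: F={C} ∪ S={G} → {C,G} (+1)
site 4, node RY: R={T} ∪ Y={G} → {G,T} (+1)
site 4, node LRY: L={T} ∩ RY={G,T} → {T} (+0)
site 4, node FLRSY: FS={C,G} ∪ LRY={T} → {C,G,T} (+1)
site 5, node FS: F={C} ∩ S={C} → {C} (+0)
site 5, node RY: R={G} ∪ Y={C} → {C,G} (+1)
site 5, node LRY: L={T} ∪ RY={C,G} → {C,G,T} (+1)
site 5, node FLRSY: FS={C} ∩ LRY={C,G,T} → {C} (+0)
site 6, node FS: F={C} ∪ S={A} → {A,C} (+1)
site 6, node RY: R={A} ∩ Y={A} → {A} (+0)
site 6, node LRY: L={G} ∪ RY={A} → {A,G} (+1)
site 6, node FLRSY: FS={A,C} ∩ LRY={A,G} → {A} (+0)
per-site changes: [3, 2, 2, 2, 3, 2, 2]; total = 16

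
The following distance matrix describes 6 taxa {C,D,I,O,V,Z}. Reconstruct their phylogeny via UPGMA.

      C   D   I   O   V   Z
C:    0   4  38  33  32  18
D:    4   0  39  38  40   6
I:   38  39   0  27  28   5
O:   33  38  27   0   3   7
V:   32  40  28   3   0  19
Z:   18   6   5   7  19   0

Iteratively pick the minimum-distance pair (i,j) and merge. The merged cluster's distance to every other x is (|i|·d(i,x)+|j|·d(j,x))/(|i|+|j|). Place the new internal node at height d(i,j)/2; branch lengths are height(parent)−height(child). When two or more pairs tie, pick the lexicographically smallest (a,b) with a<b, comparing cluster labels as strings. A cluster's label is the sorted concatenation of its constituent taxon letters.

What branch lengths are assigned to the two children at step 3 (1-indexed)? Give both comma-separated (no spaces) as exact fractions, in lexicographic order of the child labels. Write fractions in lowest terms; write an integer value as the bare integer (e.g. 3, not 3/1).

1. join O+V (d=3) ⇒ OV; edges |O|=3/2, |V|=3/2
  updated: d(C,OV)=65/2, d(D,OV)=39, d(I,OV)=55/2, d(OV,Z)=13
2. join C+D (d=4) ⇒ CD; edges |C|=2, |D|=2
  updated: d(CD,I)=77/2, d(CD,OV)=143/4, d(CD,Z)=12
3. join I+Z (d=5) ⇒ IZ; edges |I|=5/2, |Z|=5/2
  updated: d(CD,IZ)=101/4, d(IZ,OV)=81/4
4. join IZ+OV (d=81/4) ⇒ IOVZ; edges |IZ|=61/8, |OV|=69/8
  updated: d(CD,IOVZ)=61/2
5. join CD+IOVZ (d=61/2) ⇒ CDIOVZ; edges |CD|=53/4, |IOVZ|=41/8
final tree: ((C:2,D:2):53/4,((I:5/2,Z:5/2):61/8,(O:3/2,V:3/2):69/8):41/8)
total length: 373/8

5/2,5/2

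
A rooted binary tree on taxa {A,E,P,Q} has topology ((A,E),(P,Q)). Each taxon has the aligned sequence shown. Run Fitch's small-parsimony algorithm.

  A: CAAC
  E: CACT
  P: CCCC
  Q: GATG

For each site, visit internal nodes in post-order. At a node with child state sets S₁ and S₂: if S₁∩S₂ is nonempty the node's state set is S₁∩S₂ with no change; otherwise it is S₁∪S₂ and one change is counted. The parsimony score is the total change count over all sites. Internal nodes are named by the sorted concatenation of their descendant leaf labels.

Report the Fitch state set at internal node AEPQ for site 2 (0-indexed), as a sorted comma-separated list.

C

AE@0: {C} ∩ {C} = {C} (intersection, +0)
PQ@0: {C} ∪ {G} = {C,G} (union, +1)
AEPQ@0: {C} ∩ {C,G} = {C} (intersection, +0)
AE@1: {A} ∩ {A} = {A} (intersection, +0)
PQ@1: {C} ∪ {A} = {A,C} (union, +1)
AEPQ@1: {A} ∩ {A,C} = {A} (intersection, +0)
AE@2: {A} ∪ {C} = {A,C} (union, +1)
PQ@2: {C} ∪ {T} = {C,T} (union, +1)
AEPQ@2: {A,C} ∩ {C,T} = {C} (intersection, +0)
AE@3: {C} ∪ {T} = {C,T} (union, +1)
PQ@3: {C} ∪ {G} = {C,G} (union, +1)
AEPQ@3: {C,T} ∩ {C,G} = {C} (intersection, +0)
per-site changes: [1, 1, 2, 2]; total = 6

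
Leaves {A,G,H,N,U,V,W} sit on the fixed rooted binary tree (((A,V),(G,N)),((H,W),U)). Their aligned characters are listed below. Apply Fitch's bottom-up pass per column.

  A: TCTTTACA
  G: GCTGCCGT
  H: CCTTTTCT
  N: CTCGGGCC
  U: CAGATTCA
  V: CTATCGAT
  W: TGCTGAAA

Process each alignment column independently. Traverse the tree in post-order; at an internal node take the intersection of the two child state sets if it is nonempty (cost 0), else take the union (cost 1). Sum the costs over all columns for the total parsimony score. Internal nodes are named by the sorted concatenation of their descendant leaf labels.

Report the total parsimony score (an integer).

AV@0: {T} ∪ {C} = {C,T} (union, +1)
GN@0: {G} ∪ {C} = {C,G} (union, +1)
AGNV@0: {C,T} ∩ {C,G} = {C} (intersection, +0)
HW@0: {C} ∪ {T} = {C,T} (union, +1)
HUW@0: {C,T} ∩ {C} = {C} (intersection, +0)
AGHNUVW@0: {C} ∩ {C} = {C} (intersection, +0)
AV@1: {C} ∪ {T} = {C,T} (union, +1)
GN@1: {C} ∪ {T} = {C,T} (union, +1)
AGNV@1: {C,T} ∩ {C,T} = {C,T} (intersection, +0)
HW@1: {C} ∪ {G} = {C,G} (union, +1)
HUW@1: {C,G} ∪ {A} = {A,C,G} (union, +1)
AGHNUVW@1: {C,T} ∩ {A,C,G} = {C} (intersection, +0)
AV@2: {T} ∪ {A} = {A,T} (union, +1)
GN@2: {T} ∪ {C} = {C,T} (union, +1)
AGNV@2: {A,T} ∩ {C,T} = {T} (intersection, +0)
HW@2: {T} ∪ {C} = {C,T} (union, +1)
HUW@2: {C,T} ∪ {G} = {C,G,T} (union, +1)
AGHNUVW@2: {T} ∩ {C,G,T} = {T} (intersection, +0)
AV@3: {T} ∩ {T} = {T} (intersection, +0)
GN@3: {G} ∩ {G} = {G} (intersection, +0)
AGNV@3: {T} ∪ {G} = {G,T} (union, +1)
HW@3: {T} ∩ {T} = {T} (intersection, +0)
HUW@3: {T} ∪ {A} = {A,T} (union, +1)
AGHNUVW@3: {G,T} ∩ {A,T} = {T} (intersection, +0)
AV@4: {T} ∪ {C} = {C,T} (union, +1)
GN@4: {C} ∪ {G} = {C,G} (union, +1)
AGNV@4: {C,T} ∩ {C,G} = {C} (intersection, +0)
HW@4: {T} ∪ {G} = {G,T} (union, +1)
HUW@4: {G,T} ∩ {T} = {T} (intersection, +0)
AGHNUVW@4: {C} ∪ {T} = {C,T} (union, +1)
AV@5: {A} ∪ {G} = {A,G} (union, +1)
GN@5: {C} ∪ {G} = {C,G} (union, +1)
AGNV@5: {A,G} ∩ {C,G} = {G} (intersection, +0)
HW@5: {T} ∪ {A} = {A,T} (union, +1)
HUW@5: {A,T} ∩ {T} = {T} (intersection, +0)
AGHNUVW@5: {G} ∪ {T} = {G,T} (union, +1)
AV@6: {C} ∪ {A} = {A,C} (union, +1)
GN@6: {G} ∪ {C} = {C,G} (union, +1)
AGNV@6: {A,C} ∩ {C,G} = {C} (intersection, +0)
HW@6: {C} ∪ {A} = {A,C} (union, +1)
HUW@6: {A,C} ∩ {C} = {C} (intersection, +0)
AGHNUVW@6: {C} ∩ {C} = {C} (intersection, +0)
AV@7: {A} ∪ {T} = {A,T} (union, +1)
GN@7: {T} ∪ {C} = {C,T} (union, +1)
AGNV@7: {A,T} ∩ {C,T} = {T} (intersection, +0)
HW@7: {T} ∪ {A} = {A,T} (union, +1)
HUW@7: {A,T} ∩ {A} = {A} (intersection, +0)
AGHNUVW@7: {T} ∪ {A} = {A,T} (union, +1)
per-site changes: [3, 4, 4, 2, 4, 4, 3, 4]; total = 28

28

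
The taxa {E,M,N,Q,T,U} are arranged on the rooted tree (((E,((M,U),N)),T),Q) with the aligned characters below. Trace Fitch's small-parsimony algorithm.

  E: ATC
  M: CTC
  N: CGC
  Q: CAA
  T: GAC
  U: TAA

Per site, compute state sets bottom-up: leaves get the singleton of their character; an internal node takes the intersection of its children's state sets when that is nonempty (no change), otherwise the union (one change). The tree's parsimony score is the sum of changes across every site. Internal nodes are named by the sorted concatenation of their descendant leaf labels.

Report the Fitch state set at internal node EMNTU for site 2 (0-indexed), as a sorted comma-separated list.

C

MU@0: {C} ∪ {T} = {C,T} (union, +1)
MNU@0: {C,T} ∩ {C} = {C} (intersection, +0)
EMNU@0: {A} ∪ {C} = {A,C} (union, +1)
EMNTU@0: {A,C} ∪ {G} = {A,C,G} (union, +1)
EMNQTU@0: {A,C,G} ∩ {C} = {C} (intersection, +0)
MU@1: {T} ∪ {A} = {A,T} (union, +1)
MNU@1: {A,T} ∪ {G} = {A,G,T} (union, +1)
EMNU@1: {T} ∩ {A,G,T} = {T} (intersection, +0)
EMNTU@1: {T} ∪ {A} = {A,T} (union, +1)
EMNQTU@1: {A,T} ∩ {A} = {A} (intersection, +0)
MU@2: {C} ∪ {A} = {A,C} (union, +1)
MNU@2: {A,C} ∩ {C} = {C} (intersection, +0)
EMNU@2: {C} ∩ {C} = {C} (intersection, +0)
EMNTU@2: {C} ∩ {C} = {C} (intersection, +0)
EMNQTU@2: {C} ∪ {A} = {A,C} (union, +1)
per-site changes: [3, 3, 2]; total = 8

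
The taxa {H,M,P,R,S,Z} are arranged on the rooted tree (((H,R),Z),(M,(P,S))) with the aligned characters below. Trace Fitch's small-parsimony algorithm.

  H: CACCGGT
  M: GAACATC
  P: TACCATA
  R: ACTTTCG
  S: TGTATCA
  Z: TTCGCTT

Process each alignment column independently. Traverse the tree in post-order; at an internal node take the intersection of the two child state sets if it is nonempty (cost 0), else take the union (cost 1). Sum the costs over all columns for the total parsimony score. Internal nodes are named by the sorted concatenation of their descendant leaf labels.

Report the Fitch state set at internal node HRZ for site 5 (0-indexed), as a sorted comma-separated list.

HR@0: {C} ∪ {A} = {A,C} (union, +1)
HRZ@0: {A,C} ∪ {T} = {A,C,T} (union, +1)
PS@0: {T} ∩ {T} = {T} (intersection, +0)
MPS@0: {G} ∪ {T} = {G,T} (union, +1)
HMPRSZ@0: {A,C,T} ∩ {G,T} = {T} (intersection, +0)
HR@1: {A} ∪ {C} = {A,C} (union, +1)
HRZ@1: {A,C} ∪ {T} = {A,C,T} (union, +1)
PS@1: {A} ∪ {G} = {A,G} (union, +1)
MPS@1: {A} ∩ {A,G} = {A} (intersection, +0)
HMPRSZ@1: {A,C,T} ∩ {A} = {A} (intersection, +0)
HR@2: {C} ∪ {T} = {C,T} (union, +1)
HRZ@2: {C,T} ∩ {C} = {C} (intersection, +0)
PS@2: {C} ∪ {T} = {C,T} (union, +1)
MPS@2: {A} ∪ {C,T} = {A,C,T} (union, +1)
HMPRSZ@2: {C} ∩ {A,C,T} = {C} (intersection, +0)
HR@3: {C} ∪ {T} = {C,T} (union, +1)
HRZ@3: {C,T} ∪ {G} = {C,G,T} (union, +1)
PS@3: {C} ∪ {A} = {A,C} (union, +1)
MPS@3: {C} ∩ {A,C} = {C} (intersection, +0)
HMPRSZ@3: {C,G,T} ∩ {C} = {C} (intersection, +0)
HR@4: {G} ∪ {T} = {G,T} (union, +1)
HRZ@4: {G,T} ∪ {C} = {C,G,T} (union, +1)
PS@4: {A} ∪ {T} = {A,T} (union, +1)
MPS@4: {A} ∩ {A,T} = {A} (intersection, +0)
HMPRSZ@4: {C,G,T} ∪ {A} = {A,C,G,T} (union, +1)
HR@5: {G} ∪ {C} = {C,G} (union, +1)
HRZ@5: {C,G} ∪ {T} = {C,G,T} (union, +1)
PS@5: {T} ∪ {C} = {C,T} (union, +1)
MPS@5: {T} ∩ {C,T} = {T} (intersection, +0)
HMPRSZ@5: {C,G,T} ∩ {T} = {T} (intersection, +0)
HR@6: {T} ∪ {G} = {G,T} (union, +1)
HRZ@6: {G,T} ∩ {T} = {T} (intersection, +0)
PS@6: {A} ∩ {A} = {A} (intersection, +0)
MPS@6: {C} ∪ {A} = {A,C} (union, +1)
HMPRSZ@6: {T} ∪ {A,C} = {A,C,T} (union, +1)
per-site changes: [3, 3, 3, 3, 4, 3, 3]; total = 22

C,G,T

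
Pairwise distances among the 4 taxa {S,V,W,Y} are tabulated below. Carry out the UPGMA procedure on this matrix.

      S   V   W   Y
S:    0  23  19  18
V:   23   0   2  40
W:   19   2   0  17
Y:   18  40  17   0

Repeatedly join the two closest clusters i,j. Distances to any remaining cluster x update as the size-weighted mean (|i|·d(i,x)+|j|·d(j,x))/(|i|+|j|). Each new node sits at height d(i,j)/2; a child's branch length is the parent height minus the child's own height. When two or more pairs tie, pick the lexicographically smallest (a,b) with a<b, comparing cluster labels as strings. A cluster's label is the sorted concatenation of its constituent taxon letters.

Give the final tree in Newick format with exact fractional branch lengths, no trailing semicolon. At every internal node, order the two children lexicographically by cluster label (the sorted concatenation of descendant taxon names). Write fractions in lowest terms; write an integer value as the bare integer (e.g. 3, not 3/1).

((S:9,Y:9):27/8,(V:1,W:1):91/8)

1. join V+W (d=2) ⇒ VW; edges |V|=1, |W|=1
  updated: d(S,VW)=21, d(VW,Y)=57/2
2. join S+Y (d=18) ⇒ SY; edges |S|=9, |Y|=9
  updated: d(SY,VW)=99/4
3. join SY+VW (d=99/4) ⇒ SVWY; edges |SY|=27/8, |VW|=91/8
final tree: ((S:9,Y:9):27/8,(V:1,W:1):91/8)
total length: 139/4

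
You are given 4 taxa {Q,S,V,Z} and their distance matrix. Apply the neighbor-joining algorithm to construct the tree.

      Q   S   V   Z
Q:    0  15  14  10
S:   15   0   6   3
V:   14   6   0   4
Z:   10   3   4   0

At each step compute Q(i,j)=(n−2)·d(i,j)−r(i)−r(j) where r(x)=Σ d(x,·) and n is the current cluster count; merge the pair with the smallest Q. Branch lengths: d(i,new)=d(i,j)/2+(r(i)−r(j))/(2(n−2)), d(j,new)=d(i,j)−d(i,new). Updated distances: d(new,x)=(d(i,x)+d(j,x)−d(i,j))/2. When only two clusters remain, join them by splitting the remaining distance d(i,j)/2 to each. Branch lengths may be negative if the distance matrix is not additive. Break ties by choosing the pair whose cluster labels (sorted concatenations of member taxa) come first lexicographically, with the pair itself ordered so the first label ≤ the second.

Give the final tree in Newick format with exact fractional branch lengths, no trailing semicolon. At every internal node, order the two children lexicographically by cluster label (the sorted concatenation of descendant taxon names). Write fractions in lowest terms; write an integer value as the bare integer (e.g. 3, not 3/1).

(((Q:21/2,Z:-1/2):1,S:3):3/2,V:3/2)

1. join Q+Z (d=10, Q=-36) ⇒ QZ; edges |Q|=21/2, |Z|=-1/2
  updated: d(QZ,S)=4, d(QZ,V)=4
2. join QZ+S (d=4, Q=-14) ⇒ QSZ; edges |QZ|=1, |S|=3
  updated: d(QSZ,V)=3
3. join QSZ+V (d=3) ⇒ QSVZ; edges |QSZ|=3/2, |V|=3/2
final tree: (((Q:21/2,Z:-1/2):1,S:3):3/2,V:3/2)
total length: 17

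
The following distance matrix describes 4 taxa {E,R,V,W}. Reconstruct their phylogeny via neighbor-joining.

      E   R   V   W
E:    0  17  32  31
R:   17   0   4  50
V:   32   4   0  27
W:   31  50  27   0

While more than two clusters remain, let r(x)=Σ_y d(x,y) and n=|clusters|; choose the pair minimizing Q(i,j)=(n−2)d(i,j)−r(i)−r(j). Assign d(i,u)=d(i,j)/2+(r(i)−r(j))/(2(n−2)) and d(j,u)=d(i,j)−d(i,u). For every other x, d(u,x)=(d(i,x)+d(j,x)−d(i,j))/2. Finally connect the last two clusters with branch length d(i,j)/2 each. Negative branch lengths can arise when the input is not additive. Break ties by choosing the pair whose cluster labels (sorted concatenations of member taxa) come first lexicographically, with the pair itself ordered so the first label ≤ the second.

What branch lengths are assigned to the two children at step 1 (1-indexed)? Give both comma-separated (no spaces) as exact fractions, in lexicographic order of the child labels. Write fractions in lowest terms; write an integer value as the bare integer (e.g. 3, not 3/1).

17/2,45/2

step 1: merge (E,W) at d=31, Q=-126; branch lengths E→17/2, W→45/2; new cluster EW
  updated: d(EW,R)=18, d(EW,V)=14
step 2: merge (EW,R) at d=18, Q=-36; branch lengths EW→14, R→4; new cluster ERW
  updated: d(ERW,V)=0
step 3: merge (ERW,V) at d=0; branch lengths ERW→0, V→0; new cluster ERVW
final tree: (((E:17/2,W:45/2):14,R:4):0,V:0)
total length: 49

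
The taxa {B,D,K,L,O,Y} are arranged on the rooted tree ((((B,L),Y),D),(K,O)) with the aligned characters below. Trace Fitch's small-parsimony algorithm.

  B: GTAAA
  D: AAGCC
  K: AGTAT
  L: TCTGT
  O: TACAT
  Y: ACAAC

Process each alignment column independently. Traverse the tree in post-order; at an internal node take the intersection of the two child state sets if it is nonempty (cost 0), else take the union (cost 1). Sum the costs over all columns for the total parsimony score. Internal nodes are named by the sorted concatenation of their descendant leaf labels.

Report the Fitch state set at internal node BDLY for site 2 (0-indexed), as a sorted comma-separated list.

[col 0] BL: children B:{G}, L:{T} ∪→ {G,T}; cost 1
[col 0] BLY: children BL:{G,T}, Y:{A} ∪→ {A,G,T}; cost 1
[col 0] BDLY: children BLY:{A,G,T}, D:{A} ∩→ {A}; cost 0
[col 0] KO: children K:{A}, O:{T} ∪→ {A,T}; cost 1
[col 0] BDKLOY: children BDLY:{A}, KO:{A,T} ∩→ {A}; cost 0
[col 1] BL: children B:{T}, L:{C} ∪→ {C,T}; cost 1
[col 1] BLY: children BL:{C,T}, Y:{C} ∩→ {C}; cost 0
[col 1] BDLY: children BLY:{C}, D:{A} ∪→ {A,C}; cost 1
[col 1] KO: children K:{G}, O:{A} ∪→ {A,G}; cost 1
[col 1] BDKLOY: children BDLY:{A,C}, KO:{A,G} ∩→ {A}; cost 0
[col 2] BL: children B:{A}, L:{T} ∪→ {A,T}; cost 1
[col 2] BLY: children BL:{A,T}, Y:{A} ∩→ {A}; cost 0
[col 2] BDLY: children BLY:{A}, D:{G} ∪→ {A,G}; cost 1
[col 2] KO: children K:{T}, O:{C} ∪→ {C,T}; cost 1
[col 2] BDKLOY: children BDLY:{A,G}, KO:{C,T} ∪→ {A,C,G,T}; cost 1
[col 3] BL: children B:{A}, L:{G} ∪→ {A,G}; cost 1
[col 3] BLY: children BL:{A,G}, Y:{A} ∩→ {A}; cost 0
[col 3] BDLY: children BLY:{A}, D:{C} ∪→ {A,C}; cost 1
[col 3] KO: children K:{A}, O:{A} ∩→ {A}; cost 0
[col 3] BDKLOY: children BDLY:{A,C}, KO:{A} ∩→ {A}; cost 0
[col 4] BL: children B:{A}, L:{T} ∪→ {A,T}; cost 1
[col 4] BLY: children BL:{A,T}, Y:{C} ∪→ {A,C,T}; cost 1
[col 4] BDLY: children BLY:{A,C,T}, D:{C} ∩→ {C}; cost 0
[col 4] KO: children K:{T}, O:{T} ∩→ {T}; cost 0
[col 4] BDKLOY: children BDLY:{C}, KO:{T} ∪→ {C,T}; cost 1
per-site changes: [3, 3, 4, 2, 3]; total = 15

A,G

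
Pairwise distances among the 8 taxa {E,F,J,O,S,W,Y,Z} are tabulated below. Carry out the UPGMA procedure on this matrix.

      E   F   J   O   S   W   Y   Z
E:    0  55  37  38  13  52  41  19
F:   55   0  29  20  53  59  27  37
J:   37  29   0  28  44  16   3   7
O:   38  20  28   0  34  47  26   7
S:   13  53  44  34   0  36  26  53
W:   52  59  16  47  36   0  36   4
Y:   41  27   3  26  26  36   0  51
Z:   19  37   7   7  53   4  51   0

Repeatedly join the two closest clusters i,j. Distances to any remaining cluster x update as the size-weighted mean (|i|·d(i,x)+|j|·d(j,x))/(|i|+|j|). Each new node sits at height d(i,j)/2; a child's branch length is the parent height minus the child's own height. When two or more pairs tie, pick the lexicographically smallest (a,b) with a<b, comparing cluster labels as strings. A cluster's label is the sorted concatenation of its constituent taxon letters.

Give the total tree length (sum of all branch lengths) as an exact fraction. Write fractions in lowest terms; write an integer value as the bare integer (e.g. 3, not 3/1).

step 1: merge (J,Y) at d=3; branch lengths J→3/2, Y→3/2; new cluster JY
  updated: d(E,JY)=39, d(F,JY)=28, d(JY,O)=27, d(JY,S)=35, d(JY,W)=26, d(JY,Z)=29
step 2: merge (W,Z) at d=4; branch lengths W→2, Z→2; new cluster WZ
  updated: d(E,WZ)=71/2, d(F,WZ)=48, d(JY,WZ)=55/2, d(O,WZ)=27, d(S,WZ)=89/2
step 3: merge (E,S) at d=13; branch lengths E→13/2, S→13/2; new cluster ES
  updated: d(ES,F)=54, d(ES,JY)=37, d(ES,O)=36, d(ES,WZ)=40
step 4: merge (F,O) at d=20; branch lengths F→10, O→10; new cluster FO
  updated: d(ES,FO)=45, d(FO,JY)=55/2, d(FO,WZ)=75/2
step 5: merge (FO,JY) at d=55/2; branch lengths FO→15/4, JY→49/4; new cluster FJOY
  updated: d(ES,FJOY)=41, d(FJOY,WZ)=65/2
step 6: merge (FJOY,WZ) at d=65/2; branch lengths FJOY→5/2, WZ→57/4; new cluster FJOWYZ
  updated: d(ES,FJOWYZ)=122/3
step 7: merge (ES,FJOWYZ) at d=122/3; branch lengths ES→83/6, FJOWYZ→49/12; new cluster EFJOSWYZ
final tree: ((E:13/2,S:13/2):83/6,(((F:10,O:10):15/4,(J:3/2,Y:3/2):49/4):5/2,(W:2,Z:2):57/4):49/12)
total length: 272/3

272/3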